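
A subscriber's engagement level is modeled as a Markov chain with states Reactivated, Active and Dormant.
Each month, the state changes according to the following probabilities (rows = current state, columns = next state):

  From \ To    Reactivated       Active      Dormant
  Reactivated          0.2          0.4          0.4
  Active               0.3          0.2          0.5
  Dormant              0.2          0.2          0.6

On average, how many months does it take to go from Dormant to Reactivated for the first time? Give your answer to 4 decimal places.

4.5455

Let t(s) be the expected number of months to first reach Reactivated from state s, with t(Reactivated) = 0. Conditioning on the first month:
t(Active) = 1 + 0.2·t(Active) + 0.5·t(Dormant)
t(Dormant) = 1 + 0.2·t(Active) + 0.6·t(Dormant)
Solving: t(Active) = 4.0909, t(Dormant) = 4.5455.
Expected months from Dormant to Reactivated: 4.5455.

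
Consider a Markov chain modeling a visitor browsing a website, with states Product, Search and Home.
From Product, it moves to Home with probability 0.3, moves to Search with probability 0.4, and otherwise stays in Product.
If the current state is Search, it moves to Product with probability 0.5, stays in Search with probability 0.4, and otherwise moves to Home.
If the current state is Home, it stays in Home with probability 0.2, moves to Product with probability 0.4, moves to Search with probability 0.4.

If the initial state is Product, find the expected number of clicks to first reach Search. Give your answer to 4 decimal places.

Let t(s) be the expected number of clicks to first reach Search from state s, with t(Search) = 0. Conditioning on the first click:
t(Product) = 1 + 0.3·t(Product) + 0.3·t(Home)
t(Home) = 1 + 0.4·t(Product) + 0.2·t(Home)
Solving: t(Product) = 2.5000, t(Home) = 2.5000.
Expected clicks from Product to Search: 2.5000.

2.5000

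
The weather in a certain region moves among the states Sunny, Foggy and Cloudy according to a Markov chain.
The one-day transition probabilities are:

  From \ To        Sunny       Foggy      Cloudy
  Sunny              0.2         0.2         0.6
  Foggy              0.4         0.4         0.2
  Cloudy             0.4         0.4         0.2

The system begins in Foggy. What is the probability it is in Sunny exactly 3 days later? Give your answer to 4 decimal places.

Propagate the distribution vector 3 days from Foggy.
After 0 days: (0.0000, 1.0000, 0.0000)
After 1 day: (0.4000, 0.4000, 0.2000)
After 2 days: (0.3200, 0.3200, 0.3600)
After 3 days: (0.3360, 0.3360, 0.3280)
P(in Sunny after 3 days) = 0.3360

0.3360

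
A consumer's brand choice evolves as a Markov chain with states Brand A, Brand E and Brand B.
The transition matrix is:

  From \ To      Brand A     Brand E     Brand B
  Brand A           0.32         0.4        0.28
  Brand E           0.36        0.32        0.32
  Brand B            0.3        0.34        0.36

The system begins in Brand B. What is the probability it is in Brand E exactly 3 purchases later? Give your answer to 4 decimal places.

0.3526

Propagate the distribution vector 3 purchases from Brand B.
After 0 purchases: (0.0000, 0.0000, 1.0000)
After 1 purchase: (0.3000, 0.3400, 0.3600)
After 2 purchases: (0.3264, 0.3512, 0.3224)
After 3 purchases: (0.3276, 0.3526, 0.3198)
P(in Brand E after 3 purchases) = 0.3526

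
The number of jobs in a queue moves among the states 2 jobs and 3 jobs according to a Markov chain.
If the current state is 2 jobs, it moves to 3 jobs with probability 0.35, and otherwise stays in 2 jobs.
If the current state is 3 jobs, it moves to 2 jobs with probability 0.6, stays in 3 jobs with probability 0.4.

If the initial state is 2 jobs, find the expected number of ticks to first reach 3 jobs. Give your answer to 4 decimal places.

2.8571

Let t(s) be the expected number of ticks to first reach 3 jobs from state s, with t(3 jobs) = 0. Conditioning on the first tick:
t(2 jobs) = 1 + 0.65·t(2 jobs)
Solving: t(2 jobs) = 2.8571.
Expected ticks from 2 jobs to 3 jobs: 2.8571.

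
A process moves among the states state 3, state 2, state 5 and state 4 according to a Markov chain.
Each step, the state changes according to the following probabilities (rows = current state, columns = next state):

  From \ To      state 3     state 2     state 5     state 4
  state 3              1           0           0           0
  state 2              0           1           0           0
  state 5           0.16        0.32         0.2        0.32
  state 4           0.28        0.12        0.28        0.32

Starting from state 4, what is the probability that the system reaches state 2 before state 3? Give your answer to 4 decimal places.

0.4085

Let h(s) be the probability of absorption at state 2 starting from transient state s. Then h(state 2) = 1 and h(state 3) = 0. By first-step analysis:
h(state 5) = 0.16·0 + 0.32·1 + 0.2·h(state 5) + 0.32·h(state 4)
h(state 4) = 0.28·0 + 0.12·1 + 0.28·h(state 5) + 0.32·h(state 4)
Solving: h(state 5) = 0.5634, h(state 4) = 0.4085.
Starting from state 4, the probability is 0.4085.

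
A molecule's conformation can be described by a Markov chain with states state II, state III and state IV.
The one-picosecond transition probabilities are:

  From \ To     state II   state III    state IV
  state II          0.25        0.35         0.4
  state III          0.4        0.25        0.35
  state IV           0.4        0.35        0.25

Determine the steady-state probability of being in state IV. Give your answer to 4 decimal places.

0.3340

Let the stationary distribution be π with π = πP and π_1 + π_2 + π_3 = 1.
π_1 = 0.25·π_1 + 0.4·π_2 + 0.4·π_3
π_2 = 0.35·π_1 + 0.25·π_2 + 0.35·π_3
Solving with the normalization constraint gives π = (0.3478, 0.3182, 0.3340).
So the stationary probability of state IV is 0.3340.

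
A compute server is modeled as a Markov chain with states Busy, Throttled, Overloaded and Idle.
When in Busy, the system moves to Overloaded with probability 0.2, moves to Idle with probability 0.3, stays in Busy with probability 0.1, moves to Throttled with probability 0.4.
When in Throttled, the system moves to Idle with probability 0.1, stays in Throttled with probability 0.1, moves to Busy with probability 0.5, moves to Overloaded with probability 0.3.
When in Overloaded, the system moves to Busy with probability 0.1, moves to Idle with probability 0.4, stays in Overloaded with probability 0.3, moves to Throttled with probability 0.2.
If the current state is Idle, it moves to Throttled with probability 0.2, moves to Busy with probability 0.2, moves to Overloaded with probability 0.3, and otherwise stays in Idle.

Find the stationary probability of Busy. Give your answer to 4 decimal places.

0.2169

Let the stationary distribution be π with π = πP and π_1 + π_2 + π_3 + π_4 = 1.
π_1 = 0.1·π_1 + 0.5·π_2 + 0.1·π_3 + 0.2·π_4
π_2 = 0.4·π_1 + 0.1·π_2 + 0.2·π_3 + 0.2·π_4
π_3 = 0.2·π_1 + 0.3·π_2 + 0.3·π_3 + 0.3·π_4
Solving with the normalization constraint gives π = (0.2169, 0.2212, 0.2783, 0.2836).
So the stationary probability of Busy is 0.2169.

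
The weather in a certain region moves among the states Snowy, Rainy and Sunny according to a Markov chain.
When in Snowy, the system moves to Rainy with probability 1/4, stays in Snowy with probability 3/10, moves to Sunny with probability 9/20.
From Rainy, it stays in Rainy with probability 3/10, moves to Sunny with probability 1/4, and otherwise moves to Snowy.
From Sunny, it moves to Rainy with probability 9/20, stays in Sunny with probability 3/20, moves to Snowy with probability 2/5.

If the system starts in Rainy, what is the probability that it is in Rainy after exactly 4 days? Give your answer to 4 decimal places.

Propagate the distribution vector 4 days from Rainy.
After 0 days: (0.0000, 1.0000, 0.0000)
After 1 day: (0.4500, 0.3000, 0.2500)
After 2 days: (0.3700, 0.3150, 0.3150)
After 3 days: (0.3788, 0.3288, 0.2925)
After 4 days: (0.3786, 0.3249, 0.2965)
P(in Rainy after 4 days) = 0.3249

0.3249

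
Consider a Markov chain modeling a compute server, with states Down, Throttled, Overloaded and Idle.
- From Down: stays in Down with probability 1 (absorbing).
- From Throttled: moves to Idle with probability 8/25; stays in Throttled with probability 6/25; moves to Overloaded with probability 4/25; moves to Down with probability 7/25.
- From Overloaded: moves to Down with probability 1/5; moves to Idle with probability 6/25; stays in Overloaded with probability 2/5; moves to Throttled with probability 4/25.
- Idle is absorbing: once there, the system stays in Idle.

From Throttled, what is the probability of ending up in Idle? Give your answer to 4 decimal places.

Let h(s) be the probability of absorption at Idle starting from transient state s. Then h(Idle) = 1 and h(Down) = 0. By first-step analysis:
h(Throttled) = 0.28·0 + 0.24·h(Throttled) + 0.16·h(Overloaded) + 0.32·1
h(Overloaded) = 0.2·0 + 0.16·h(Throttled) + 0.4·h(Overloaded) + 0.24·1
Solving: h(Throttled) = 0.5353, h(Overloaded) = 0.5428.
Starting from Throttled, the probability is 0.5353.

0.5353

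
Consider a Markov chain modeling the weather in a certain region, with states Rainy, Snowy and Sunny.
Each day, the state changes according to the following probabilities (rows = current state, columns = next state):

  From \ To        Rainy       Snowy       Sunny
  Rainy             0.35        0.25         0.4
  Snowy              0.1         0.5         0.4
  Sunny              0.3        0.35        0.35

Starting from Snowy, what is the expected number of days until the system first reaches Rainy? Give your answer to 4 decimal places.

Let t(s) be the expected number of days to first reach Rainy from state s, with t(Rainy) = 0. Conditioning on the first day:
t(Snowy) = 1 + 0.5·t(Snowy) + 0.4·t(Sunny)
t(Sunny) = 1 + 0.35·t(Snowy) + 0.35·t(Sunny)
Solving: t(Snowy) = 5.6757, t(Sunny) = 4.5946.
Expected days from Snowy to Rainy: 5.6757.

5.6757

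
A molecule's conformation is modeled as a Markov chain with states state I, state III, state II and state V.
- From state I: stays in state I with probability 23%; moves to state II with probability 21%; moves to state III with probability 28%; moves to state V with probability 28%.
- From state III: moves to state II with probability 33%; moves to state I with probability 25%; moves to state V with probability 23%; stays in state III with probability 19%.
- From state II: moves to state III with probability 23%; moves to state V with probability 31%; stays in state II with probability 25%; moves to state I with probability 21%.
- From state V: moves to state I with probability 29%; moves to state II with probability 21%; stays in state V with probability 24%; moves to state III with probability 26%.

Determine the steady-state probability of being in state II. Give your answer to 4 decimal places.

0.2488

Let the stationary distribution be π with π = πP and π_1 + π_2 + π_3 + π_4 = 1.
π_1 = 0.23·π_1 + 0.25·π_2 + 0.21·π_3 + 0.29·π_4
π_2 = 0.28·π_1 + 0.19·π_2 + 0.23·π_3 + 0.26·π_4
π_3 = 0.21·π_1 + 0.33·π_2 + 0.25·π_3 + 0.21·π_4
Solving with the normalization constraint gives π = (0.2457, 0.2406, 0.2488, 0.2648).
So the stationary probability of state II is 0.2488.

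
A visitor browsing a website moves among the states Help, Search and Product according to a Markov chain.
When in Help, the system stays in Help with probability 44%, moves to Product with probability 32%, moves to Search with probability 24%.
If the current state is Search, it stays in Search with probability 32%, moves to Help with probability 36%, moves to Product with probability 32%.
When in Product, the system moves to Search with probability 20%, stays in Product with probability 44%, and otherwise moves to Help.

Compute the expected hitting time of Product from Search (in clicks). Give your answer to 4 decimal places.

Let t(s) be the expected number of clicks to first reach Product from state s, with t(Product) = 0. Conditioning on the first click:
t(Help) = 1 + 0.44·t(Help) + 0.24·t(Search)
t(Search) = 1 + 0.36·t(Help) + 0.32·t(Search)
Solving: t(Help) = 3.1250, t(Search) = 3.1250.
Expected clicks from Search to Product: 3.1250.

3.1250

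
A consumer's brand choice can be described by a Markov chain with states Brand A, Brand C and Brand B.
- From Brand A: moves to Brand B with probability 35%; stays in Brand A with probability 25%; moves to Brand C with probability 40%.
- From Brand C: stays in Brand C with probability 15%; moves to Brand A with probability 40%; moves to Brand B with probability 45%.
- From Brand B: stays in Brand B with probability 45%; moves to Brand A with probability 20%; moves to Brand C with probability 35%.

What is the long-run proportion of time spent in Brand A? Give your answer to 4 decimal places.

0.2743

Let the stationary distribution be π with π = πP and π_1 + π_2 + π_3 = 1.
π_1 = 0.25·π_1 + 0.4·π_2 + 0.2·π_3
π_2 = 0.4·π_1 + 0.15·π_2 + 0.35·π_3
Solving with the normalization constraint gives π = (0.2743, 0.3031, 0.4226).
So the stationary probability of Brand A is 0.2743.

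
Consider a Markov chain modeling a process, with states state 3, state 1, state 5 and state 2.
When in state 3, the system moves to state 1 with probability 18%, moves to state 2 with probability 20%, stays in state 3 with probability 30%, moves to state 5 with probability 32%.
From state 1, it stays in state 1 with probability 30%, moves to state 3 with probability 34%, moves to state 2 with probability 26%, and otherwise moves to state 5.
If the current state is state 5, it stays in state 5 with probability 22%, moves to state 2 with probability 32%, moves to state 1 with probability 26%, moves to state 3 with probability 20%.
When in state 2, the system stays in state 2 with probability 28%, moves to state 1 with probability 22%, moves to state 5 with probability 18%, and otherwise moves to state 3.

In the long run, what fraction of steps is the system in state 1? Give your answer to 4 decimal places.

0.2355

Let the stationary distribution be π with π = πP and π_1 + π_2 + π_3 + π_4 = 1.
π_1 = 0.3·π_1 + 0.34·π_2 + 0.2·π_3 + 0.32·π_4
π_2 = 0.18·π_1 + 0.3·π_2 + 0.26·π_3 + 0.22·π_4
π_3 = 0.32·π_1 + 0.1·π_2 + 0.22·π_3 + 0.18·π_4
Solving with the normalization constraint gives π = (0.2936, 0.2355, 0.2107, 0.2602).
So the stationary probability of state 1 is 0.2355.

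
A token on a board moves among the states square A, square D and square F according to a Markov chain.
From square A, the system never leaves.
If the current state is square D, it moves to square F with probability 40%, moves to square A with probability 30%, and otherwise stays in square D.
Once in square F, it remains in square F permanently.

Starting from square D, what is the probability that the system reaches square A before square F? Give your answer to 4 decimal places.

Let h(s) be the probability of absorption at square A starting from transient state s. Then h(square A) = 1 and h(square F) = 0. By first-step analysis:
h(square D) = 0.3·1 + 0.3·h(square D) + 0.4·0
Solving: h(square D) = 0.4286.
Starting from square D, the probability is 0.4286.

0.4286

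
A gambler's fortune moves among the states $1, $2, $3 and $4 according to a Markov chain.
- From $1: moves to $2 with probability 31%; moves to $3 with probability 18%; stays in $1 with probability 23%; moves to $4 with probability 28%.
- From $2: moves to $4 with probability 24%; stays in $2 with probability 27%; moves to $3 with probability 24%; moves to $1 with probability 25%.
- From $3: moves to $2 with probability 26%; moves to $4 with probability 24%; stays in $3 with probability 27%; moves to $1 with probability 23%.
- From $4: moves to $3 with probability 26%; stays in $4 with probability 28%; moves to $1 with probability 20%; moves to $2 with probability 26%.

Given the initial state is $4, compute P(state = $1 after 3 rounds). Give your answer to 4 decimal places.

Propagate the distribution vector 3 rounds from $4.
After 0 rounds: (0.0000, 0.0000, 0.0000, 1.0000)
After 1 round: (0.2000, 0.2600, 0.2600, 0.2800)
After 2 rounds: (0.2268, 0.2726, 0.2414, 0.2592)
After 3 rounds: (0.2277, 0.2741, 0.2388, 0.2594)
P(in $1 after 3 rounds) = 0.2277

0.2277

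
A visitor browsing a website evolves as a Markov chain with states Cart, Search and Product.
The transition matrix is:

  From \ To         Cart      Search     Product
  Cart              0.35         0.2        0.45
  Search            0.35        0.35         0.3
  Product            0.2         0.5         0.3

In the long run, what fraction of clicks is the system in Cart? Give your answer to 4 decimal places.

Let the stationary distribution be π with π = πP and π_1 + π_2 + π_3 = 1.
π_1 = 0.35·π_1 + 0.35·π_2 + 0.2·π_3
π_2 = 0.2·π_1 + 0.35·π_2 + 0.5·π_3
Solving with the normalization constraint gives π = (0.2983, 0.3570, 0.3447).
So the stationary probability of Cart is 0.2983.

0.2983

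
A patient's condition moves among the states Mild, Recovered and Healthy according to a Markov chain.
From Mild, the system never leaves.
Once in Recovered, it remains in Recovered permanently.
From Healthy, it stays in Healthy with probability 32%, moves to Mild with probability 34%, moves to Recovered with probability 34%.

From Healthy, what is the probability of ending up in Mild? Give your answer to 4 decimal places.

0.5000

Let h(s) be the probability of absorption at Mild starting from transient state s. Then h(Mild) = 1 and h(Recovered) = 0. By first-step analysis:
h(Healthy) = 0.34·1 + 0.34·0 + 0.32·h(Healthy)
Solving: h(Healthy) = 0.5000.
Starting from Healthy, the probability is 0.5000.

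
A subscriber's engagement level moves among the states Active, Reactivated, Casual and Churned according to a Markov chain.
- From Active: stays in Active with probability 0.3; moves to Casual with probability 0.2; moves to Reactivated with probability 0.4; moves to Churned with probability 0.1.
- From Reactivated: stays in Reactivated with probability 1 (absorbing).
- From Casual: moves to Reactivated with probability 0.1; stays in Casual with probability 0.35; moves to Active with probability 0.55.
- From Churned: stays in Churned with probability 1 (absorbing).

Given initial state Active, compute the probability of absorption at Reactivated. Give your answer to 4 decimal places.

Let h(s) be the probability of absorption at Reactivated starting from transient state s. Then h(Reactivated) = 1 and h(Churned) = 0. By first-step analysis:
h(Active) = 0.3·h(Active) + 0.4·1 + 0.2·h(Casual) + 0.1·0
h(Casual) = 0.55·h(Active) + 0.1·1 + 0.35·h(Casual)
Solving: h(Active) = 0.8116, h(Casual) = 0.8406.
Starting from Active, the probability is 0.8116.

0.8116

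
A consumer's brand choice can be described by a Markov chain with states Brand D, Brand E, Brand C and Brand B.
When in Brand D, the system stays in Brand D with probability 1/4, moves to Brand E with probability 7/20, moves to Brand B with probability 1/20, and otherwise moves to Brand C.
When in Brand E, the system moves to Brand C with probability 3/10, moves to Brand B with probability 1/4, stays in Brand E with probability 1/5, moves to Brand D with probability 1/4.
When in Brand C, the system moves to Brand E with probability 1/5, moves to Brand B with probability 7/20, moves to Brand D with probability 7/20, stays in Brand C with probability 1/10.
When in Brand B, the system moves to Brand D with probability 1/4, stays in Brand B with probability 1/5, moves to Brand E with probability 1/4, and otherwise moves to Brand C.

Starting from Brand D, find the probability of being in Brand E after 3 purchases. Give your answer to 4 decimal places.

Propagate the distribution vector 3 purchases from Brand D.
After 0 purchases: (1.0000, 0.0000, 0.0000, 0.0000)
After 1 purchase: (0.2500, 0.3500, 0.3500, 0.0500)
After 2 purchases: (0.2850, 0.2400, 0.2425, 0.2325)
After 3 purchases: (0.2743, 0.2544, 0.2658, 0.2056)
P(in Brand E after 3 purchases) = 0.2544

0.2544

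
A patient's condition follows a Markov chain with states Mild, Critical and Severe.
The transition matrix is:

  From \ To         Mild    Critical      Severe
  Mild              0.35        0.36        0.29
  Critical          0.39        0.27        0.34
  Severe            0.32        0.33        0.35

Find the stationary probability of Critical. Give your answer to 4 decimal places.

Let the stationary distribution be π with π = πP and π_1 + π_2 + π_3 = 1.
π_1 = 0.35·π_1 + 0.39·π_2 + 0.32·π_3
π_2 = 0.36·π_1 + 0.27·π_2 + 0.33·π_3
Solving with the normalization constraint gives π = (0.3531, 0.3213, 0.3256).
So the stationary probability of Critical is 0.3213.

0.3213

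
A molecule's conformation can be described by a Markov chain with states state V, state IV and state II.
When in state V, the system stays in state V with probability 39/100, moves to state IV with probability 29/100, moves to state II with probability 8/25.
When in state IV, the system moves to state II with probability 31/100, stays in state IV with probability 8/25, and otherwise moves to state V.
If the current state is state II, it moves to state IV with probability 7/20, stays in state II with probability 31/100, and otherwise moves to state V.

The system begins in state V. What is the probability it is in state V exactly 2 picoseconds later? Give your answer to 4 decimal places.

Sum over the intermediate state after 1 picosecond:
P = P(state V→state V)·P(state V→state V) + P(state V→state IV)·P(state IV→state V) + P(state V→state II)·P(state II→state V)
  = 0.39×0.39 + 0.29×0.37 + 0.32×0.34
  = 0.1521 + 0.1073 + 0.1088 = 0.3682

0.3682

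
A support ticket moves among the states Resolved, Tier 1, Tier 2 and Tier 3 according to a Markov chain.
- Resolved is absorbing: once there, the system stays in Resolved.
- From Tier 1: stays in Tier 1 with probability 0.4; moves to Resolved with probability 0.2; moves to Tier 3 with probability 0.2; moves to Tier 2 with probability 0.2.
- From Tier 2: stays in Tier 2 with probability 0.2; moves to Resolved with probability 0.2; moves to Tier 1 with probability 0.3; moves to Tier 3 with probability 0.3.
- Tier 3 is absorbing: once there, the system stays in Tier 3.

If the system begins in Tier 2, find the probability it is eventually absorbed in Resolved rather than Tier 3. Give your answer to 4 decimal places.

0.4286

Let h(s) be the probability of absorption at Resolved starting from transient state s. Then h(Resolved) = 1 and h(Tier 3) = 0. By first-step analysis:
h(Tier 1) = 0.2·1 + 0.4·h(Tier 1) + 0.2·h(Tier 2) + 0.2·0
h(Tier 2) = 0.2·1 + 0.3·h(Tier 1) + 0.2·h(Tier 2) + 0.3·0
Solving: h(Tier 1) = 0.4762, h(Tier 2) = 0.4286.
Starting from Tier 2, the probability is 0.4286.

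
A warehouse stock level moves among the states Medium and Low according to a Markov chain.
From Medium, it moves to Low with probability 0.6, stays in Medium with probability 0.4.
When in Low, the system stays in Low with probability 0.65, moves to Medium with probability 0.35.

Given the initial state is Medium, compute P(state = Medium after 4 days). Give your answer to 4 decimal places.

Propagate the distribution vector 4 days from Medium.
After 0 days: (1.0000, 0.0000)
After 1 day: (0.4000, 0.6000)
After 2 days: (0.3700, 0.6300)
After 3 days: (0.3685, 0.6315)
After 4 days: (0.3684, 0.6316)
P(in Medium after 4 days) = 0.3684

0.3684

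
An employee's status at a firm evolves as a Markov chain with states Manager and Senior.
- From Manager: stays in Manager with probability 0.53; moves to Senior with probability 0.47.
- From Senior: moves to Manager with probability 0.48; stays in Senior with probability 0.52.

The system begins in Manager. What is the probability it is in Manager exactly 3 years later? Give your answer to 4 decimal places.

Propagate the distribution vector 3 years from Manager.
After 0 years: (1.0000, 0.0000)
After 1 year: (0.5300, 0.4700)
After 2 years: (0.5065, 0.4935)
After 3 years: (0.5053, 0.4947)
P(in Manager after 3 years) = 0.5053

0.5053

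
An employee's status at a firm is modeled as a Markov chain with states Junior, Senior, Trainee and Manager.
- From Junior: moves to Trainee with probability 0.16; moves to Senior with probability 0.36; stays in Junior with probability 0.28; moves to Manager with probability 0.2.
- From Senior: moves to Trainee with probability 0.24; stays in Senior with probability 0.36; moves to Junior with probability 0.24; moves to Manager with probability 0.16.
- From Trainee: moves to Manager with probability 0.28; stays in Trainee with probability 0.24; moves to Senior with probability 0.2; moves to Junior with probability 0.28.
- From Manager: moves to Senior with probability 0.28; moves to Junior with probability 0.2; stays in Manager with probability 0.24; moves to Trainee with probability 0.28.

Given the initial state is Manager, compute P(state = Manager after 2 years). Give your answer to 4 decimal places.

0.2208

Propagate the distribution vector 2 years from Manager.
After 0 years: (0.0000, 0.0000, 0.0000, 1.0000)
After 1 year: (0.2000, 0.2800, 0.2800, 0.2400)
After 2 years: (0.2496, 0.2960, 0.2336, 0.2208)
P(in Manager after 2 years) = 0.2208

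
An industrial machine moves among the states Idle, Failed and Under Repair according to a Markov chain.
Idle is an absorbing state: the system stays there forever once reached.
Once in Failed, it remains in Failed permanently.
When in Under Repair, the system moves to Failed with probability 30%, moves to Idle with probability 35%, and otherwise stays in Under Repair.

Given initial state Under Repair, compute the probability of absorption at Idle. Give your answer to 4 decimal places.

Let h(s) be the probability of absorption at Idle starting from transient state s. Then h(Idle) = 1 and h(Failed) = 0. By first-step analysis:
h(Under Repair) = 0.35·1 + 0.3·0 + 0.35·h(Under Repair)
Solving: h(Under Repair) = 0.5385.
Starting from Under Repair, the probability is 0.5385.

0.5385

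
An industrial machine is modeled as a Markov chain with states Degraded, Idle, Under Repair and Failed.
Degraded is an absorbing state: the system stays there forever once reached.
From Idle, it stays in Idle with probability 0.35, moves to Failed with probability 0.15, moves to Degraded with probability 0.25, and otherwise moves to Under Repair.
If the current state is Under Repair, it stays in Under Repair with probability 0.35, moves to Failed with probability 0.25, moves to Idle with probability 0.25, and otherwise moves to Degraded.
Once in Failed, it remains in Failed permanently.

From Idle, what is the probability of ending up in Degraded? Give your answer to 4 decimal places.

Let h(s) be the probability of absorption at Degraded starting from transient state s. Then h(Degraded) = 1 and h(Failed) = 0. By first-step analysis:
h(Idle) = 0.25·1 + 0.35·h(Idle) + 0.25·h(Under Repair) + 0.15·0
h(Under Repair) = 0.15·1 + 0.25·h(Idle) + 0.35·h(Under Repair) + 0.25·0
Solving: h(Idle) = 0.5556, h(Under Repair) = 0.4444.
Starting from Idle, the probability is 0.5556.

0.5556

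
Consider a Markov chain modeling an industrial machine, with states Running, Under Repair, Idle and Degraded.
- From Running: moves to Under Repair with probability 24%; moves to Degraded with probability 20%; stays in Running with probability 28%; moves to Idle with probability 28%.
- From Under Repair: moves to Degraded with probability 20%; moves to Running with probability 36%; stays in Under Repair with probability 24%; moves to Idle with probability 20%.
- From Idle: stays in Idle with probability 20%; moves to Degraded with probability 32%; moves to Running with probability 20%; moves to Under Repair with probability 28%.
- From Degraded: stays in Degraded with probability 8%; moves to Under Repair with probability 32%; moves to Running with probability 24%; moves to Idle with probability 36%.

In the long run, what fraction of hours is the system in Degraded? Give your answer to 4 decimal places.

0.2059

Let the stationary distribution be π with π = πP and π_1 + π_2 + π_3 + π_4 = 1.
π_1 = 0.28·π_1 + 0.36·π_2 + 0.2·π_3 + 0.24·π_4
π_2 = 0.24·π_1 + 0.24·π_2 + 0.28·π_3 + 0.32·π_4
π_3 = 0.28·π_1 + 0.2·π_2 + 0.2·π_3 + 0.36·π_4
Solving with the normalization constraint gives π = (0.2727, 0.2667, 0.2548, 0.2059).
So the stationary probability of Degraded is 0.2059.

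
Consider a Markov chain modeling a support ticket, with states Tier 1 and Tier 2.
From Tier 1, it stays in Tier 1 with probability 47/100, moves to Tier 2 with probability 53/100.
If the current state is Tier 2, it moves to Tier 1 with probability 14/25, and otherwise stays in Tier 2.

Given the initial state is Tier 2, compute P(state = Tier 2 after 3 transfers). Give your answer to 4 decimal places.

0.4859

Propagate the distribution vector 3 transfers from Tier 2.
After 0 transfers: (0.0000, 1.0000)
After 1 transfer: (0.5600, 0.4400)
After 2 transfers: (0.5096, 0.4904)
After 3 transfers: (0.5141, 0.4859)
P(in Tier 2 after 3 transfers) = 0.4859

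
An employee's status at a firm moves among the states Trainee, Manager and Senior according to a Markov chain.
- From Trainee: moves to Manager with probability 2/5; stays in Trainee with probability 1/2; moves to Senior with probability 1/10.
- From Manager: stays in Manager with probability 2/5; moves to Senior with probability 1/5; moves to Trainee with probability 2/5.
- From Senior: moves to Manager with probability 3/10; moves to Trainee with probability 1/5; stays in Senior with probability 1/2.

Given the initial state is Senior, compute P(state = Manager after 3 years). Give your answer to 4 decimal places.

0.3670

Propagate the distribution vector 3 years from Senior.
After 0 years: (0.0000, 0.0000, 1.0000)
After 1 year: (0.2000, 0.3000, 0.5000)
After 2 years: (0.3200, 0.3500, 0.3300)
After 3 years: (0.3660, 0.3670, 0.2670)
P(in Manager after 3 years) = 0.3670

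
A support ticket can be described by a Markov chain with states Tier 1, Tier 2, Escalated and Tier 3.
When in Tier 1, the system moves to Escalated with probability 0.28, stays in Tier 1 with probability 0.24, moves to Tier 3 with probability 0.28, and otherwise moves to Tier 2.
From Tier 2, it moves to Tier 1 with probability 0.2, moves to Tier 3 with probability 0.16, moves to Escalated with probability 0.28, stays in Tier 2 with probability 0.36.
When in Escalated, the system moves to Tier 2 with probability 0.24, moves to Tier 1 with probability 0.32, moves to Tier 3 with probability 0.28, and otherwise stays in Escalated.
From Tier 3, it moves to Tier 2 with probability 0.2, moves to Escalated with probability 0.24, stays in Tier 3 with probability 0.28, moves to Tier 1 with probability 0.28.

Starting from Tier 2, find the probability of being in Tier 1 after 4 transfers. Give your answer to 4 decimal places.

Propagate the distribution vector 4 transfers from Tier 2.
After 0 transfers: (0.0000, 1.0000, 0.0000, 0.0000)
After 1 transfer: (0.2000, 0.3600, 0.2800, 0.1600)
After 2 transfers: (0.2544, 0.2688, 0.2400, 0.2368)
After 3 transfers: (0.2579, 0.2526, 0.2417, 0.2477)
After 4 transfers: (0.2591, 0.2501, 0.2411, 0.2497)
P(in Tier 1 after 4 transfers) = 0.2591

0.2591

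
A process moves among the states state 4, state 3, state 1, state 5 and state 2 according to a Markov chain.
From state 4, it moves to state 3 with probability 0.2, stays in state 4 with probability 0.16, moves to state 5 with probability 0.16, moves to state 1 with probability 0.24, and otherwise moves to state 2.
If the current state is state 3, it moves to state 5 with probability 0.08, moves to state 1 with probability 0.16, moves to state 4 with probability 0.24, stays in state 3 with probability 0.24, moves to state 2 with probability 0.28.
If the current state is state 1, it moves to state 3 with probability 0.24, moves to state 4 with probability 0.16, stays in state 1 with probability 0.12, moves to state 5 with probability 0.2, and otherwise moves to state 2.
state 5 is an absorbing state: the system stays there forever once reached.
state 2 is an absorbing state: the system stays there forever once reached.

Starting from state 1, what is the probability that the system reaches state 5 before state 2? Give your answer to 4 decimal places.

0.3767

Let h(s) be the probability of absorption at state 5 starting from transient state s. Then h(state 5) = 1 and h(state 2) = 0. By first-step analysis:
h(state 4) = 0.16·h(state 4) + 0.2·h(state 3) + 0.24·h(state 1) + 0.16·1 + 0.24·0
h(state 3) = 0.24·h(state 4) + 0.24·h(state 3) + 0.16·h(state 1) + 0.08·1 + 0.28·0
h(state 1) = 0.16·h(state 4) + 0.24·h(state 3) + 0.12·h(state 1) + 0.2·1 + 0.28·0
Solving: h(state 4) = 0.3699, h(state 3) = 0.3014, h(state 1) = 0.3767.
Starting from state 1, the probability is 0.3767.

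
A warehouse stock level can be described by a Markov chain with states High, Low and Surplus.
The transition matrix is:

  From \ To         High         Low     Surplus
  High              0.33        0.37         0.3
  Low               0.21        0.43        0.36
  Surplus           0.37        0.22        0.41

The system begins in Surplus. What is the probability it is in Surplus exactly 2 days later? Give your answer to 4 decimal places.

0.3583

Sum over the intermediate state after 1 day:
P = P(Surplus→High)·P(High→Surplus) + P(Surplus→Low)·P(Low→Surplus) + P(Surplus→Surplus)·P(Surplus→Surplus)
  = 0.37×0.3 + 0.22×0.36 + 0.41×0.41
  = 0.1110 + 0.0792 + 0.1681 = 0.3583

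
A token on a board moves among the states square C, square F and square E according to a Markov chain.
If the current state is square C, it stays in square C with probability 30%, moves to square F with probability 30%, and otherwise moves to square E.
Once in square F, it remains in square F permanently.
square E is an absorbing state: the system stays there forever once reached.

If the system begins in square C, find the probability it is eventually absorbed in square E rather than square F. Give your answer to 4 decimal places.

Let h(s) be the probability of absorption at square E starting from transient state s. Then h(square E) = 1 and h(square F) = 0. By first-step analysis:
h(square C) = 0.3·h(square C) + 0.3·0 + 0.4·1
Solving: h(square C) = 0.5714.
Starting from square C, the probability is 0.5714.

0.5714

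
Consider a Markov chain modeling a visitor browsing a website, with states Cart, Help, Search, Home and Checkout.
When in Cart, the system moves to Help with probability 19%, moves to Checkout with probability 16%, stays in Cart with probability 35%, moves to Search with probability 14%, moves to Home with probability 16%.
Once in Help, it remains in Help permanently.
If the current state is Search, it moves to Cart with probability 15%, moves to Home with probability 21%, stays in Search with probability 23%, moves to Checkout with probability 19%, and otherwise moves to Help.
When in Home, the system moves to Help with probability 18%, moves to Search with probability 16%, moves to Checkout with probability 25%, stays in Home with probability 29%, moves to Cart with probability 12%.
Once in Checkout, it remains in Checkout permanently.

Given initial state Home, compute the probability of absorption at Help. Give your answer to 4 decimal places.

0.4554

Let h(s) be the probability of absorption at Help starting from transient state s. Then h(Help) = 1 and h(Checkout) = 0. By first-step analysis:
h(Cart) = 0.35·h(Cart) + 0.19·1 + 0.14·h(Search) + 0.16·h(Home) + 0.16·0
h(Search) = 0.15·h(Cart) + 0.22·1 + 0.23·h(Search) + 0.21·h(Home) + 0.19·0
h(Home) = 0.12·h(Cart) + 0.18·1 + 0.16·h(Search) + 0.29·h(Home) + 0.25·0
Solving: h(Cart) = 0.5143, h(Search) = 0.5101, h(Home) = 0.4554.
Starting from Home, the probability is 0.4554.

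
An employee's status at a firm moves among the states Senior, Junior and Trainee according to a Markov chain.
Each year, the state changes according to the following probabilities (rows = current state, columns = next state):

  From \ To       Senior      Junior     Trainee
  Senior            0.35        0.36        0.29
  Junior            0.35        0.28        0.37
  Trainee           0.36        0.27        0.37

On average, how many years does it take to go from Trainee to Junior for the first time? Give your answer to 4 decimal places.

3.3104

Let t(s) be the expected number of years to first reach Junior from state s, with t(Junior) = 0. Conditioning on the first year:
t(Senior) = 1 + 0.35·t(Senior) + 0.29·t(Trainee)
t(Trainee) = 1 + 0.36·t(Senior) + 0.37·t(Trainee)
Solving: t(Senior) = 3.0154, t(Trainee) = 3.3104.
Expected years from Trainee to Junior: 3.3104.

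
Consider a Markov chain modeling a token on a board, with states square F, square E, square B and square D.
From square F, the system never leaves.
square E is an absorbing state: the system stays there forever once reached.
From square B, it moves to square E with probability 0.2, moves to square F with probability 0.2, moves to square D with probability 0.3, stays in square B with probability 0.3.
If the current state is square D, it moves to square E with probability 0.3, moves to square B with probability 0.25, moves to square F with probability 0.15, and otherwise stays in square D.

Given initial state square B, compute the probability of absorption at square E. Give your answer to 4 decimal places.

0.5542

Let h(s) be the probability of absorption at square E starting from transient state s. Then h(square E) = 1 and h(square F) = 0. By first-step analysis:
h(square B) = 0.2·0 + 0.2·1 + 0.3·h(square B) + 0.3·h(square D)
h(square D) = 0.15·0 + 0.3·1 + 0.25·h(square B) + 0.3·h(square D)
Solving: h(square B) = 0.5542, h(square D) = 0.6265.
Starting from square B, the probability is 0.5542.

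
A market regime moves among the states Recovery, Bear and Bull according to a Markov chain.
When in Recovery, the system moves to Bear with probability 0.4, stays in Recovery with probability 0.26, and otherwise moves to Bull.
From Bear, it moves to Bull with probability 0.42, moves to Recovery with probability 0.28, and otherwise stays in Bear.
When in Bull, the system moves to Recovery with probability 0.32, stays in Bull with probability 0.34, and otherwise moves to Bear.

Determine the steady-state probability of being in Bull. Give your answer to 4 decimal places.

0.3675

Let the stationary distribution be π with π = πP and π_1 + π_2 + π_3 = 1.
π_1 = 0.26·π_1 + 0.28·π_2 + 0.32·π_3
π_2 = 0.4·π_1 + 0.3·π_2 + 0.34·π_3
Solving with the normalization constraint gives π = (0.2889, 0.3436, 0.3675).
So the stationary probability of Bull is 0.3675.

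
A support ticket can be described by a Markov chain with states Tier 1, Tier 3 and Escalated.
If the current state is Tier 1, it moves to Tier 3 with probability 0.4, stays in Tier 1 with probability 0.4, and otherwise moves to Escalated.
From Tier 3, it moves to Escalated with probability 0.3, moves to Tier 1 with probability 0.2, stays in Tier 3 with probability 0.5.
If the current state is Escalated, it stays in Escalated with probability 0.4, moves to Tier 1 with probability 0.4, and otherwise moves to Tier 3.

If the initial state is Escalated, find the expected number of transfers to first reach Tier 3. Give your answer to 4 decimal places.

Let t(s) be the expected number of transfers to first reach Tier 3 from state s, with t(Tier 3) = 0. Conditioning on the first transfer:
t(Tier 1) = 1 + 0.4·t(Tier 1) + 0.2·t(Escalated)
t(Escalated) = 1 + 0.4·t(Tier 1) + 0.4·t(Escalated)
Solving: t(Tier 1) = 2.8571, t(Escalated) = 3.5714.
Expected transfers from Escalated to Tier 3: 3.5714.

3.5714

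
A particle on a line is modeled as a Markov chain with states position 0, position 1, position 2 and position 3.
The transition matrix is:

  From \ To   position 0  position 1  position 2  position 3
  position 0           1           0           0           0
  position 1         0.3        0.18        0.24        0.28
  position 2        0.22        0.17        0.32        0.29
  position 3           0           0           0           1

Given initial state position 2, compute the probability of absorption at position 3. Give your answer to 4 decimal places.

Let h(s) be the probability of absorption at position 3 starting from transient state s. Then h(position 3) = 1 and h(position 0) = 0. By first-step analysis:
h(position 1) = 0.3·0 + 0.18·h(position 1) + 0.24·h(position 2) + 0.28·1
h(position 2) = 0.22·0 + 0.17·h(position 1) + 0.32·h(position 2) + 0.29·1
Solving: h(position 1) = 0.5031, h(position 2) = 0.5522.
Starting from position 2, the probability is 0.5522.

0.5522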